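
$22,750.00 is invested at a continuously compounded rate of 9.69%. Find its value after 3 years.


Formula: FV = P * e^(r*t)
Exponent: r*t = 0.0969 * 3 = 0.2907
e^(0.2907) = 1.337363
FV = $22,750.00 * 1.337363 = $30,425.02

$30,425.02


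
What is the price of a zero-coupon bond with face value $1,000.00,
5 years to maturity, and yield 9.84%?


Formula: Price = FV / (1 + r)^n
Substituting: Price = $1,000.00 / (1 + 0.0984)^5
Discount factor: (1.0984)^5 = 1.598831
Price = $1,000.00 / 1.598831 = $625.46

$625.46


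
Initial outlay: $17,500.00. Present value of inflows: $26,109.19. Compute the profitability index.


Formula: PI = PV(cash flows) / initial investment
Substituting: PI = $26,109.19 / $17,500.00
PI = 1.492

1.492


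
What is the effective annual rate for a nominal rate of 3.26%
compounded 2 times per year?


Formula: EAR = (1 + r/m)^m - 1
Period rate: r/m = 0.0326 / 2 = 0.0163
Compounding: (1 + 0.0163)^2 = 1.032866
EAR = 1.032866 - 1 = 0.032866

0.032866


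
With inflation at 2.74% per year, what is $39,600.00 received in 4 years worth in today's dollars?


Formula: Real value = nominal / (1 + inflation)^years
Price level: (1 + 0.0274)^4 = 1.114187
Real value = $39,600.00 / 1.114187 = $35,541.60

$35,541.60


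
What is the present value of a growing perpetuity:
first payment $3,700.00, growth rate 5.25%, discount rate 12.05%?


Formula: PV = C / (r - g)
Spread: r - g = 0.1205 - 0.0525 = 0.068
Substituting: PV = $3,700.00 / 0.068
PV = $54,411.76

$54,411.76


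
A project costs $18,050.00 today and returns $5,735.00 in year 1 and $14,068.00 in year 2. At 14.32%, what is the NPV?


Formula: NPV = C0 + C1/(1+r) + C2/(1+r)^2
Discount C1: $5,735.00 / (1 + 0.1432) = $5,016.62
Discount C2: $14,068.00 / (1 + 0.1432)^2 = $10,764.35
NPV = -$18,050.00 + $5,016.62 + $10,764.35 = -$2,269.03

-$2,269.03


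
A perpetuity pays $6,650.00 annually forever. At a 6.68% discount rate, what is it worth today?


Formula: PV = C / r
Substituting: PV = $6,650.00 / 0.0668
PV = $99,550.90

$99,550.90


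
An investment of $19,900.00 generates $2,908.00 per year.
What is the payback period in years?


Formula: Payback = investment / annual cash flow
Substituting: Payback = $19,900.00 / $2,908.00
Payback = 6.8432 years

6.8432 years


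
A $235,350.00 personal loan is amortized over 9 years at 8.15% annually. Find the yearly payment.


Formula: PMT = PV * r / (1 - (1+r)^(-n))
Denominator: 1 - (1 + 0.0815)^(-9) = 0.505961
Numerator: $235,350.00 * 0.0815 = 19181.025
PMT = 19181.025 / 0.505961 = $37,910.09

$37,910.09


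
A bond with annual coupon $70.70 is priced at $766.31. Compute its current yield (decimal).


Formula: Current yield = annual coupon / price
Substituting: CY = $70.70 / $766.31
CY = 0.09226

0.09226


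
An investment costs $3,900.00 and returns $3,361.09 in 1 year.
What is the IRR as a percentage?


Formula: IRR = C1/C0 - 1
Substituting: IRR = $3,361.09 / $3,900.00 - 1
Ratio: 0.861818 - 1 = -0.138182
IRR = -13.8182%

-13.8182%


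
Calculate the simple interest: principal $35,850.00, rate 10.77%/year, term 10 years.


Formula: I = P * r * t
Substituting: I = $35,850.00 * 0.1077 * 10
Step: I = $35,850.00 * 1.077
I = $38,610.45

$38,610.45


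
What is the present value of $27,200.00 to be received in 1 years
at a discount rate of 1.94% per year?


Formula: PV = FV / (1 + r)^n
Substituting: PV = $27,200.00 / (1 + 0.0194)^1
Discount factor: (1.0194)^1 = 1.0194
PV = $27,200.00 / 1.0194 = $26,682.36

$26,682.36


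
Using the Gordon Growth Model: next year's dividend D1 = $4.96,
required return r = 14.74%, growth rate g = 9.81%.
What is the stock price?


Formula: P = D1 / (r - g)
Spread: r - g = 0.1474 - 0.0981 = 0.0493
Substituting: P = $4.96 / 0.0493
P = $100.61

$100.61


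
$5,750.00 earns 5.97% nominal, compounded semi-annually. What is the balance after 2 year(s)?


Formula: FV = P * (1 + r/m)^(m*t)
Period rate: r/m = 0.0597 / 2 = 0.02985
Total periods: m*t = 2 * 2 = 4
Growth factor: (1 + 0.02985)^4 = 1.124853
FV = $5,750.00 * 1.124853 = $6,467.91

$6,467.91


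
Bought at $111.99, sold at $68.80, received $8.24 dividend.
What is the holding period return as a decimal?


Formula: HPR = (P1 - P0 + D) / P0
Gain: $68.80 - $111.99 + $8.24 = -$34.95
HPR = -$34.95 / $111.99 = -0.3121

-0.3121


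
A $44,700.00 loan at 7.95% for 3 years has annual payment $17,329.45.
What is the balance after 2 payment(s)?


Formula: Balance = PV*(1+r)^k - PMT*((1+r)^k - 1)/r
Growth: (1 + 0.0795)^2 = 1.16532
Accumulated factor: ((1+r)^k - 1)/r = 2.0795
Balance = $44,700.00 * 1.16532 - $17,329.45 * 2.0795
Balance = $16,053.22

$16,053.22


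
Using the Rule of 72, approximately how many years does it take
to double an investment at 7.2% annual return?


Formula: Years ≈ 72 / r
Substituting: Years ≈ 72 / 7.2
Years ≈ 10.0

10.0 years


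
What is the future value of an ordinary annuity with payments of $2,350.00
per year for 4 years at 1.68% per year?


Formula: FV = PMT * ((1+r)^n - 1) / r
Growth factor: (1 + 0.0168)^4 = 1.068912
Numerator: 1.068912 - 1 = 0.068912
FV = $2,350.00 * 0.068912 / 0.0168 = $9,639.54

$9,639.54


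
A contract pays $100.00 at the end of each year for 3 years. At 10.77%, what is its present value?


Formula: PV = PMT * (1 - (1+r)^(-n)) / r
Discount factor: (1 + 0.1077)^(-3) = 0.735756
Bracket: 1 - 0.735756 = 0.264244
PV = $100.00 * 0.264244 / 0.1077 = $245.35

$245.35


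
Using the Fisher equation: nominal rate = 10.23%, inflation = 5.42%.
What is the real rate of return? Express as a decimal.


Formula: (1 + r_real) = (1 + r_nom) / (1 + inflation)
Substituting: (1 + r_real) = 1.1023 / 1.0542
(1 + r_real) = 1.045627
r_real = 1.045627 - 1 = 0.045627

0.045627


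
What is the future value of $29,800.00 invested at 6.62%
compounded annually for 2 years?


Formula: FV = P * (1 + r)^n
Substituting: FV = $29,800.00 * (1 + 0.0662)^2
Growth factor: (1.0662)^2 = 1.136782
FV = $29,800.00 * 1.136782 = $33,876.12

$33,876.12


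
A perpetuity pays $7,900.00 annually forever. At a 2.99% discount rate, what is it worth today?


Formula: PV = C / r
Substituting: PV = $7,900.00 / 0.0299
PV = $264,214.05

$264,214.05


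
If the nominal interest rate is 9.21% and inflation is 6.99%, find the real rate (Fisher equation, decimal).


Formula: (1 + r_real) = (1 + r_nom) / (1 + inflation)
Substituting: (1 + r_real) = 1.0921 / 1.0699
(1 + r_real) = 1.02075
r_real = 1.02075 - 1 = 0.02075

0.02075


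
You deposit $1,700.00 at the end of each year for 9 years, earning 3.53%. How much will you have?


Formula: FV = PMT * ((1+r)^n - 1) / r
Growth factor: (1 + 0.0353)^9 = 1.366457
Numerator: 1.366457 - 1 = 0.366457
FV = $1,700.00 * 0.366457 / 0.0353 = $17,648.06

$17,648.06


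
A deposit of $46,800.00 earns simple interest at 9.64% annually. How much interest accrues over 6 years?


Formula: I = P * r * t
Substituting: I = $46,800.00 * 0.0964 * 6
Step: I = $46,800.00 * 0.5784
I = $27,069.12

$27,069.12


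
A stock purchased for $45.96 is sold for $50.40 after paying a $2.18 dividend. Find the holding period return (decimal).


Formula: HPR = (P1 - P0 + D) / P0
Gain: $50.40 - $45.96 + $2.18 = $6.62
HPR = $6.62 / $45.96 = 0.144

0.144


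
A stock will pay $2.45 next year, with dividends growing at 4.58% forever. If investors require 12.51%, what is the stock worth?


Formula: P = D1 / (r - g)
Spread: r - g = 0.1251 - 0.0458 = 0.0793
Substituting: P = $2.45 / 0.0793
P = $30.90

$30.90


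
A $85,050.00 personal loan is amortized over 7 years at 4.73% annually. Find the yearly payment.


Formula: PMT = PV * r / (1 - (1+r)^(-n))
Denominator: 1 - (1 + 0.0473)^(-7) = 0.276394
Numerator: $85,050.00 * 0.0473 = 4022.865
PMT = 4022.865 / 0.276394 = $14,554.83

$14,554.83


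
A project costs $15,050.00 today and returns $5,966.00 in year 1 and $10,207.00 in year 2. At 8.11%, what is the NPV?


Formula: NPV = C0 + C1/(1+r) + C2/(1+r)^2
Discount C1: $5,966.00 / (1 + 0.0811) = $5,518.45
Discount C2: $10,207.00 / (1 + 0.0811)^2 = $8,733.06
NPV = -$15,050.00 + $5,518.45 + $8,733.06 = -$798.49

-$798.49


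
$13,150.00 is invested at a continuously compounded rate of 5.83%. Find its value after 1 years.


Formula: FV = P * e^(r*t)
Exponent: r*t = 0.0583 * 1 = 0.0583
e^(0.0583) = 1.060033
FV = $13,150.00 * 1.060033 = $13,939.43

$13,939.43


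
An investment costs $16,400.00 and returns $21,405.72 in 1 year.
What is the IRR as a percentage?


Formula: IRR = C1/C0 - 1
Substituting: IRR = $21,405.72 / $16,400.00 - 1
Ratio: 1.305227 - 1 = 0.305227
IRR = 30.5227%

30.5227%


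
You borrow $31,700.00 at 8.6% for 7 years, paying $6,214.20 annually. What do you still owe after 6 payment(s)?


Formula: Balance = PV*(1+r)^k - PMT*((1+r)^k - 1)/r
Growth: (1 + 0.086)^6 = 1.64051
Accumulated factor: ((1+r)^k - 1)/r = 7.447794
Balance = $31,700.00 * 1.64051 - $6,214.20 * 7.447794
Balance = $5,722.10

$5,722.10


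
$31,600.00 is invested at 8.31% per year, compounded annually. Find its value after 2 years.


Formula: FV = P * (1 + r)^n
Substituting: FV = $31,600.00 * (1 + 0.0831)^2
Growth factor: (1.0831)^2 = 1.173106
FV = $31,600.00 * 1.173106 = $37,070.14

$37,070.14


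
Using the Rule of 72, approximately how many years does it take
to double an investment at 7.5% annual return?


Formula: Years ≈ 72 / r
Substituting: Years ≈ 72 / 7.5
Years ≈ 9.6

9.6 years


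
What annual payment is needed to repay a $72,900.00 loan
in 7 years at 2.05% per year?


Formula: PMT = PV * r / (1 - (1+r)^(-n))
Denominator: 1 - (1 + 0.0205)^(-7) = 0.132421
Numerator: $72,900.00 * 0.0205 = 1494.45
PMT = 1494.45 / 0.132421 = $11,285.58

$11,285.58


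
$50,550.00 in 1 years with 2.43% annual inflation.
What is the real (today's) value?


Formula: Real value = nominal / (1 + inflation)^years
Price level: (1 + 0.0243)^1 = 1.0243
Real value = $50,550.00 / 1.0243 = $49,350.78

$49,350.78


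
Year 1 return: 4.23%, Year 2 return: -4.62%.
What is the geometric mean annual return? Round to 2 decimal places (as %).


Formula: Geometric mean = ((1+r1)*(1+r2))^(1/2) - 1
Product: (1 + 0.0423) * (1 + -0.0462) = 1.0423 * 0.9538 = 0.994146
Square root: 0.994146^0.5 = 0.997069
Geometric mean = 0.997069 - 1 = -0.002931
As percentage: -0.29%

-0.29%


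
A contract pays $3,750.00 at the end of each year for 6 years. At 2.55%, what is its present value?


Formula: PV = PMT * (1 - (1+r)^(-n)) / r
Discount factor: (1 + 0.0255)^(-6) = 0.859777
Bracket: 1 - 0.859777 = 0.140223
PV = $3,750.00 * 0.140223 / 0.0255 = $20,620.97

$20,620.97


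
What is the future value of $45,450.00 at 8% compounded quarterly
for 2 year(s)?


Formula: FV = P * (1 + r/m)^(m*t)
Period rate: r/m = 0.08 / 4 = 0.02
Total periods: m*t = 4 * 2 = 8
Growth factor: (1 + 0.02)^8 = 1.171659
FV = $45,450.00 * 1.171659 = $53,251.92

$53,251.92


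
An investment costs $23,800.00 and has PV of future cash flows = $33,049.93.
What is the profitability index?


Formula: PI = PV(cash flows) / initial investment
Substituting: PI = $33,049.93 / $23,800.00
PI = 1.3887

1.3887


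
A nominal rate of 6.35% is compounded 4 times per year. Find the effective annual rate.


Formula: EAR = (1 + r/m)^m - 1
Period rate: r/m = 0.0635 / 4 = 0.015875
Compounding: (1 + 0.015875)^4 = 1.065028
EAR = 1.065028 - 1 = 0.065028

0.065028


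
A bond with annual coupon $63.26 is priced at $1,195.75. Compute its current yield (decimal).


Formula: Current yield = annual coupon / price
Substituting: CY = $63.26 / $1,195.75
CY = 0.052904

0.052904


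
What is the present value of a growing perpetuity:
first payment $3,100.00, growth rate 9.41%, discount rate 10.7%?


Formula: PV = C / (r - g)
Spread: r - g = 0.107 - 0.0941 = 0.0129
Substituting: PV = $3,100.00 / 0.0129
PV = $240,310.08

$240,310.08


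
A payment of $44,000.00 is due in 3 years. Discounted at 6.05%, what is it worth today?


Formula: PV = FV / (1 + r)^n
Substituting: PV = $44,000.00 / (1 + 0.0605)^3
Discount factor: (1.0605)^3 = 1.192702
PV = $44,000.00 / 1.192702 = $36,891.02

$36,891.02


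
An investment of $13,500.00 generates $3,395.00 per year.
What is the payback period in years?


Formula: Payback = investment / annual cash flow
Substituting: Payback = $13,500.00 / $3,395.00
Payback = 3.9764 years

3.9764 years


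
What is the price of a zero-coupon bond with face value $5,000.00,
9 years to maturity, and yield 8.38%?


Formula: Price = FV / (1 + r)^n
Substituting: Price = $5,000.00 / (1 + 0.0838)^9
Discount factor: (1.0838)^9 = 2.063205
Price = $5,000.00 / 2.063205 = $2,423.41

$2,423.41


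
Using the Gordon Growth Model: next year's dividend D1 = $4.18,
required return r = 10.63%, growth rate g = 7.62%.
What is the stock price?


Formula: P = D1 / (r - g)
Spread: r - g = 0.1063 - 0.0762 = 0.0301
Substituting: P = $4.18 / 0.0301
P = $138.87

$138.87


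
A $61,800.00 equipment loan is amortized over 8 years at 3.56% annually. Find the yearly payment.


Formula: PMT = PV * r / (1 - (1+r)^(-n))
Denominator: 1 - (1 + 0.0356)^(-8) = 0.244101
Numerator: $61,800.00 * 0.0356 = 2200.08
PMT = 2200.08 / 0.244101 = $9,012.98

$9,012.98


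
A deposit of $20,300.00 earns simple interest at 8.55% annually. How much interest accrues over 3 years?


Formula: I = P * r * t
Substituting: I = $20,300.00 * 0.0855 * 3
Step: I = $20,300.00 * 0.2565
I = $5,206.95

$5,206.95


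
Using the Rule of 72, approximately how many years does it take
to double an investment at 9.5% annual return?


Formula: Years ≈ 72 / r
Substituting: Years ≈ 72 / 9.5
Years ≈ 7.6

7.6 years


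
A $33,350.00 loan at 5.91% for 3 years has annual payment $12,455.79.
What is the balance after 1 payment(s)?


Formula: Balance = PV*(1+r)^k - PMT*((1+r)^k - 1)/r
Growth: (1 + 0.0591)^1 = 1.0591
Accumulated factor: ((1+r)^k - 1)/r = 1.0
Balance = $33,350.00 * 1.0591 - $12,455.79 * 1.0
Balance = $22,865.20

$22,865.20


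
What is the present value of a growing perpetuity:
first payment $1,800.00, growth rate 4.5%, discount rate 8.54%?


Formula: PV = C / (r - g)
Spread: r - g = 0.0854 - 0.045 = 0.0404
Substituting: PV = $1,800.00 / 0.0404
PV = $44,554.46

$44,554.46


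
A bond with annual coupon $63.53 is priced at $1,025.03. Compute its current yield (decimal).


Formula: Current yield = annual coupon / price
Substituting: CY = $63.53 / $1,025.03
CY = 0.061979

0.061979


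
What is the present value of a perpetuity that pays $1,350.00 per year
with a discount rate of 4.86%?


Formula: PV = C / r
Substituting: PV = $1,350.00 / 0.0486
PV = $27,777.78

$27,777.78


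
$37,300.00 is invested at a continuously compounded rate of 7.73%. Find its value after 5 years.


Formula: FV = P * e^(r*t)
Exponent: r*t = 0.0773 * 5 = 0.3865
e^(0.3865) = 1.47182
FV = $37,300.00 * 1.47182 = $54,898.90

$54,898.90


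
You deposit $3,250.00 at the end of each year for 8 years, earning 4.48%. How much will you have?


Formula: FV = PMT * ((1+r)^n - 1) / r
Growth factor: (1 + 0.0448)^8 = 1.419925
Numerator: 1.419925 - 1 = 0.419925
FV = $3,250.00 * 0.419925 / 0.0448 = $30,463.29

$30,463.29


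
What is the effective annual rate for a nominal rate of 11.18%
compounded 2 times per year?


Formula: EAR = (1 + r/m)^m - 1
Period rate: r/m = 0.1118 / 2 = 0.0559
Compounding: (1 + 0.0559)^2 = 1.114925
EAR = 1.114925 - 1 = 0.114925

0.114925


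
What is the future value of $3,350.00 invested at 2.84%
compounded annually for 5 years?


Formula: FV = P * (1 + r)^n
Substituting: FV = $3,350.00 * (1 + 0.0284)^5
Growth factor: (1.0284)^5 = 1.150298
FV = $3,350.00 * 1.150298 = $3,853.50

$3,853.50


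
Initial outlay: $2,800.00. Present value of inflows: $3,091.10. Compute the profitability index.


Formula: PI = PV(cash flows) / initial investment
Substituting: PI = $3,091.10 / $2,800.00
PI = 1.104

1.104


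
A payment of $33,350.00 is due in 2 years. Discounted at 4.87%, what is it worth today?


Formula: PV = FV / (1 + r)^n
Substituting: PV = $33,350.00 / (1 + 0.0487)^2
Discount factor: (1.0487)^2 = 1.099772
PV = $33,350.00 / 1.099772 = $30,324.48

$30,324.48


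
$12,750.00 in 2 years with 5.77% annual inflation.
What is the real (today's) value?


Formula: Real value = nominal / (1 + inflation)^years
Price level: (1 + 0.0577)^2 = 1.118729
Real value = $12,750.00 / 1.118729 = $11,396.86

$11,396.86


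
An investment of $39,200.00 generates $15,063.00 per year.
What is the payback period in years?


Formula: Payback = investment / annual cash flow
Substituting: Payback = $39,200.00 / $15,063.00
Payback = 2.6024 years

2.6024 years


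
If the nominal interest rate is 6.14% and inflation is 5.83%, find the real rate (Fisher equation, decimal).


Formula: (1 + r_real) = (1 + r_nom) / (1 + inflation)
Substituting: (1 + r_real) = 1.0614 / 1.0583
(1 + r_real) = 1.002929
r_real = 1.002929 - 1 = 0.002929

0.002929


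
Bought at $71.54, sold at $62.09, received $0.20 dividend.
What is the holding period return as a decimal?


Formula: HPR = (P1 - P0 + D) / P0
Gain: $62.09 - $71.54 + $0.20 = -$9.25
HPR = -$9.25 / $71.54 = -0.1293

-0.1293


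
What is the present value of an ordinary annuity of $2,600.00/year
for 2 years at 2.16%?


Formula: PV = PMT * (1 - (1+r)^(-n)) / r
Discount factor: (1 + 0.0216)^(-2) = 0.95816
Bracket: 1 - 0.95816 = 0.04184
PV = $2,600.00 * 0.04184 / 0.0216 = $5,036.24

$5,036.24


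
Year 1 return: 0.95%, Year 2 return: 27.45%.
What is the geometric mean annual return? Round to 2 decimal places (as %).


Formula: Geometric mean = ((1+r1)*(1+r2))^(1/2) - 1
Product: (1 + 0.0095) * (1 + 0.2745) = 1.0095 * 1.2745 = 1.286608
Square root: 1.286608^0.5 = 1.134287
Geometric mean = 1.134287 - 1 = 0.134287
As percentage: 13.43%

13.43%


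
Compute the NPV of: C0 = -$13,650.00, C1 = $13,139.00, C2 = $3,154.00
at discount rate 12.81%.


Formula: NPV = C0 + C1/(1+r) + C2/(1+r)^2
Discount C1: $13,139.00 / (1 + 0.1281) = $11,647.02
Discount C2: $3,154.00 / (1 + 0.1281)^2 = $2,478.37
NPV = -$13,650.00 + $11,647.02 + $2,478.37 = $475.39

$475.39


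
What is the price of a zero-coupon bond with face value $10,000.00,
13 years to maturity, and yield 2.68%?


Formula: Price = FV / (1 + r)^n
Substituting: Price = $10,000.00 / (1 + 0.0268)^13
Discount factor: (1.0268)^13 = 1.410315
Price = $10,000.00 / 1.410315 = $7,090.61

$7,090.61


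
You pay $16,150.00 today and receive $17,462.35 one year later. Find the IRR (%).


Formula: IRR = C1/C0 - 1
Substituting: IRR = $17,462.35 / $16,150.00 - 1
Ratio: 1.08126 - 1 = 0.08126
IRR = 8.126%

8.126%


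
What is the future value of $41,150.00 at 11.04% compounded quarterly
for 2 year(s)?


Formula: FV = P * (1 + r/m)^(m*t)
Period rate: r/m = 0.1104 / 4 = 0.0276
Total periods: m*t = 4 * 2 = 8
Growth factor: (1 + 0.0276)^8 = 1.243348
FV = $41,150.00 * 1.243348 = $51,163.78

$51,163.78


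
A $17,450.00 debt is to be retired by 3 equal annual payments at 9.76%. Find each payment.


Formula: PMT = PV * r / (1 - (1+r)^(-n))
Denominator: 1 - (1 + 0.0976)^(-3) = 0.243746
Numerator: $17,450.00 * 0.0976 = 1703.12
PMT = 1703.12 / 0.243746 = $6,987.27

$6,987.27


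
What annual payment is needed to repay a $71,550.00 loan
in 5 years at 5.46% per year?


Formula: PMT = PV * r / (1 - (1+r)^(-n))
Denominator: 1 - (1 + 0.0546)^(-5) = 0.233414
Numerator: $71,550.00 * 0.0546 = 3906.63
PMT = 3906.63 / 0.233414 = $16,736.95

$16,736.95


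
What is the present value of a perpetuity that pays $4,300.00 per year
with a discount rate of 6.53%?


Formula: PV = C / r
Substituting: PV = $4,300.00 / 0.0653
PV = $65,849.92

$65,849.92


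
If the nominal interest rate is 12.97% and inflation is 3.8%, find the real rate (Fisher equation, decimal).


Formula: (1 + r_real) = (1 + r_nom) / (1 + inflation)
Substituting: (1 + r_real) = 1.1297 / 1.038
(1 + r_real) = 1.088343
r_real = 1.088343 - 1 = 0.088343

0.088343


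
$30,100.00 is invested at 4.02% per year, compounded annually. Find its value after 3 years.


Formula: FV = P * (1 + r)^n
Substituting: FV = $30,100.00 * (1 + 0.0402)^3
Growth factor: (1.0402)^3 = 1.125513
FV = $30,100.00 * 1.125513 = $33,877.94

$33,877.94


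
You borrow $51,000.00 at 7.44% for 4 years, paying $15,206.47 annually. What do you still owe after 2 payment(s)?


Formula: Balance = PV*(1+r)^k - PMT*((1+r)^k - 1)/r
Growth: (1 + 0.0744)^2 = 1.154335
Accumulated factor: ((1+r)^k - 1)/r = 2.0744
Balance = $51,000.00 * 1.154335 - $15,206.47 * 2.0744
Balance = $27,326.80

$27,326.80


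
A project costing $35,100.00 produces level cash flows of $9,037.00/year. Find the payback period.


Formula: Payback = investment / annual cash flow
Substituting: Payback = $35,100.00 / $9,037.00
Payback = 3.884 years

3.884 years


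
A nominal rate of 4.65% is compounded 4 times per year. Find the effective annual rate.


Formula: EAR = (1 + r/m)^m - 1
Period rate: r/m = 0.0465 / 4 = 0.011625
Compounding: (1 + 0.011625)^4 = 1.047317
EAR = 1.047317 - 1 = 0.047317

0.047317


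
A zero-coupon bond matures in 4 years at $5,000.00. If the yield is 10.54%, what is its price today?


Formula: Price = FV / (1 + r)^n
Substituting: Price = $5,000.00 / (1 + 0.1054)^4
Discount factor: (1.1054)^4 = 1.493062
Price = $5,000.00 / 1.493062 = $3,348.82

$3,348.82


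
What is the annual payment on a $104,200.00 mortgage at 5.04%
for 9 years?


Formula: PMT = PV * r / (1 - (1+r)^(-n))
Denominator: 1 - (1 + 0.0504)^(-9) = 0.357597
Numerator: $104,200.00 * 0.0504 = 5251.68
PMT = 5251.68 / 0.357597 = $14,686.03

$14,686.03


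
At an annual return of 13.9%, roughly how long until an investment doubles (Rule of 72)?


Formula: Years ≈ 72 / r
Substituting: Years ≈ 72 / 13.9
Years ≈ 5.2

5.2 years


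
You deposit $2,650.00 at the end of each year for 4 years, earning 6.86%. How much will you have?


Formula: FV = PMT * ((1+r)^n - 1) / r
Growth factor: (1 + 0.0686)^4 = 1.303949
Numerator: 1.303949 - 1 = 0.303949
FV = $2,650.00 * 0.303949 / 0.0686 = $11,741.48

$11,741.48


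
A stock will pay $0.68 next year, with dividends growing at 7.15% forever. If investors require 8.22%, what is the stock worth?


Formula: P = D1 / (r - g)
Spread: r - g = 0.0822 - 0.0715 = 0.0107
Substituting: P = $0.68 / 0.0107
P = $63.55

$63.55


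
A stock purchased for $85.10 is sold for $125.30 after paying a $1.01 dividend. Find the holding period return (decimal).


Formula: HPR = (P1 - P0 + D) / P0
Gain: $125.30 - $85.10 + $1.01 = $41.21
HPR = $41.21 / $85.10 = 0.4843

0.4843


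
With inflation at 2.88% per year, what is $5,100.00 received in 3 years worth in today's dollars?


Formula: Real value = nominal / (1 + inflation)^years
Price level: (1 + 0.0288)^3 = 1.088912
Real value = $5,100.00 / 1.088912 = $4,683.57

$4,683.57


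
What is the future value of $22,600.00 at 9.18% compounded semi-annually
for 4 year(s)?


Formula: FV = P * (1 + r/m)^(m*t)
Period rate: r/m = 0.0918 / 2 = 0.0459
Total periods: m*t = 2 * 4 = 8
Growth factor: (1 + 0.0459)^8 = 1.431928
FV = $22,600.00 * 1.431928 = $32,361.58

$32,361.58


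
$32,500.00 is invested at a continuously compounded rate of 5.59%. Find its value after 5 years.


Formula: FV = P * e^(r*t)
Exponent: r*t = 0.0559 * 5 = 0.2795
e^(0.2795) = 1.322468
FV = $32,500.00 * 1.322468 = $42,980.22

$42,980.22


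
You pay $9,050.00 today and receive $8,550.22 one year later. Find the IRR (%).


Formula: IRR = C1/C0 - 1
Substituting: IRR = $8,550.22 / $9,050.00 - 1
Ratio: 0.944776 - 1 = -0.055224
IRR = -5.5224%

-5.5224%


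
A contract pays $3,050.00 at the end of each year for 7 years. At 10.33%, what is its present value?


Formula: PV = PMT * (1 - (1+r)^(-n)) / r
Discount factor: (1 + 0.1033)^(-7) = 0.50251
Bracket: 1 - 0.50251 = 0.49749
PV = $3,050.00 * 0.49749 / 0.1033 = $14,688.72

$14,688.72


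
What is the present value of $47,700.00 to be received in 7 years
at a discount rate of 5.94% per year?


Formula: PV = FV / (1 + r)^n
Substituting: PV = $47,700.00 / (1 + 0.0594)^7
Discount factor: (1.0594)^7 = 1.497683
PV = $47,700.00 / 1.497683 = $31,849.21

$31,849.21


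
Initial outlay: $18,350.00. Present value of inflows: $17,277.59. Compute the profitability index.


Formula: PI = PV(cash flows) / initial investment
Substituting: PI = $17,277.59 / $18,350.00
PI = 0.9416

0.9416


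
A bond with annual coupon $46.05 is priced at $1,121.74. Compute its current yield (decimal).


Formula: Current yield = annual coupon / price
Substituting: CY = $46.05 / $1,121.74
CY = 0.041052

0.041052


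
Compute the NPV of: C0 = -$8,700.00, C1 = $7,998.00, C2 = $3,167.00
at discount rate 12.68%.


Formula: NPV = C0 + C1/(1+r) + C2/(1+r)^2
Discount C1: $7,998.00 / (1 + 0.1268) = $7,097.98
Discount C2: $3,167.00 / (1 + 0.1268)^2 = $2,494.33
NPV = -$8,700.00 + $7,097.98 + $2,494.33 = $892.31

$892.31


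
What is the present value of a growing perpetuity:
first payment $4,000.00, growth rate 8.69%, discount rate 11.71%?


Formula: PV = C / (r - g)
Spread: r - g = 0.1171 - 0.0869 = 0.0302
Substituting: PV = $4,000.00 / 0.0302
PV = $132,450.33

$132,450.33


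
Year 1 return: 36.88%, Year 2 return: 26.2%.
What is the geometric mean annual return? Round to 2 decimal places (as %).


Formula: Geometric mean = ((1+r1)*(1+r2))^(1/2) - 1
Product: (1 + 0.3688) * (1 + 0.262) = 1.3688 * 1.262 = 1.727426
Square root: 1.727426^0.5 = 1.314316
Geometric mean = 1.314316 - 1 = 0.314316
As percentage: 31.43%

31.43%


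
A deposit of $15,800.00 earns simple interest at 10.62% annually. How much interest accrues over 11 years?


Formula: I = P * r * t
Substituting: I = $15,800.00 * 0.1062 * 11
Step: I = $15,800.00 * 1.1682
I = $18,457.56

$18,457.56


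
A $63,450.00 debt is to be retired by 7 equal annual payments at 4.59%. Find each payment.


Formula: PMT = PV * r / (1 - (1+r)^(-n))
Denominator: 1 - (1 + 0.0459)^(-7) = 0.269586
Numerator: $63,450.00 * 0.0459 = 2912.355
PMT = 2912.355 / 0.269586 = $10,803.05

$10,803.05


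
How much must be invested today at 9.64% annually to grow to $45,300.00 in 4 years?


Formula: PV = FV / (1 + r)^n
Substituting: PV = $45,300.00 / (1 + 0.0964)^4
Discount factor: (1.0964)^4 = 1.445027
PV = $45,300.00 / 1.445027 = $31,348.88

$31,348.88


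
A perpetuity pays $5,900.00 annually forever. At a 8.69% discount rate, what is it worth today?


Formula: PV = C / r
Substituting: PV = $5,900.00 / 0.0869
PV = $67,894.13

$67,894.13


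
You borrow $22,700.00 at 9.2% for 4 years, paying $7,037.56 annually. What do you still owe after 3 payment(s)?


Formula: Balance = PV*(1+r)^k - PMT*((1+r)^k - 1)/r
Growth: (1 + 0.092)^3 = 1.302171
Accumulated factor: ((1+r)^k - 1)/r = 3.284464
Balance = $22,700.00 * 1.302171 - $7,037.56 * 3.284464
Balance = $6,444.66

$6,444.66


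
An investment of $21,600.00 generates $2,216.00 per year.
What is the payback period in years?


Formula: Payback = investment / annual cash flow
Substituting: Payback = $21,600.00 / $2,216.00
Payback = 9.7473 years

9.7473 years


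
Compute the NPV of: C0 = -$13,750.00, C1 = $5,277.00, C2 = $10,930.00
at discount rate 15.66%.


Formula: NPV = C0 + C1/(1+r) + C2/(1+r)^2
Discount C1: $5,277.00 / (1 + 0.1566) = $4,562.51
Discount C2: $10,930.00 / (1 + 0.1566)^2 = $8,170.60
NPV = -$13,750.00 + $4,562.51 + $8,170.60 = -$1,016.89

-$1,016.89


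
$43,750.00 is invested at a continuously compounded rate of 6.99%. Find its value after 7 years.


Formula: FV = P * e^(r*t)
Exponent: r*t = 0.0699 * 7 = 0.4893
e^(0.4893) = 1.631174
FV = $43,750.00 * 1.631174 = $71,363.86

$71,363.86


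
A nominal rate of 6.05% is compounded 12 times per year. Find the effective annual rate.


Formula: EAR = (1 + r/m)^m - 1
Period rate: r/m = 0.0605 / 12 = 0.005042
Compounding: (1 + 0.005042)^12 = 1.062206
EAR = 1.062206 - 1 = 0.062206

0.062206


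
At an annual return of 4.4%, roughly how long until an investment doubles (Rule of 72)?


Formula: Years ≈ 72 / r
Substituting: Years ≈ 72 / 4.4
Years ≈ 16.4

16.4 years


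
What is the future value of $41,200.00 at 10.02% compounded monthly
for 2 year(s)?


Formula: FV = P * (1 + r/m)^(m*t)
Period rate: r/m = 0.1002 / 12 = 0.00835
Total periods: m*t = 12 * 2 = 24
Growth factor: (1 + 0.00835)^24 = 1.220875
FV = $41,200.00 * 1.220875 = $50,300.06

$50,300.06


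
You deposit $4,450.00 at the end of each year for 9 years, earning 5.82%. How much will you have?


Formula: FV = PMT * ((1+r)^n - 1) / r
Growth factor: (1 + 0.0582)^9 = 1.663833
Numerator: 1.663833 - 1 = 0.663833
FV = $4,450.00 * 0.663833 / 0.0582 = $50,757.01

$50,757.01


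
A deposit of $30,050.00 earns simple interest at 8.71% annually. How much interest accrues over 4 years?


Formula: I = P * r * t
Substituting: I = $30,050.00 * 0.0871 * 4
Step: I = $30,050.00 * 0.3484
I = $10,469.42

$10,469.42


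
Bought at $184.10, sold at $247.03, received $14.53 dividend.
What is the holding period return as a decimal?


Formula: HPR = (P1 - P0 + D) / P0
Gain: $247.03 - $184.10 + $14.53 = $77.46
HPR = $77.46 / $184.10 = 0.4207

0.4207


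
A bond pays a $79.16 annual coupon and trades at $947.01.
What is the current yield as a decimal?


Formula: Current yield = annual coupon / price
Substituting: CY = $79.16 / $947.01
CY = 0.083589

0.083589


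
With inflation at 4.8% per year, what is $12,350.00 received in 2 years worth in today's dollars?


Formula: Real value = nominal / (1 + inflation)^years
Price level: (1 + 0.048)^2 = 1.098304
Real value = $12,350.00 / 1.098304 = $11,244.61

$11,244.61


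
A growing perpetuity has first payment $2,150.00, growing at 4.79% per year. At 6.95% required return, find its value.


Formula: PV = C / (r - g)
Spread: r - g = 0.0695 - 0.0479 = 0.0216
Substituting: PV = $2,150.00 / 0.0216
PV = $99,537.04

$99,537.04


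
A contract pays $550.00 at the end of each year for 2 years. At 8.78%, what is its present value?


Formula: PV = PMT * (1 - (1+r)^(-n)) / r
Discount factor: (1 + 0.0878)^(-2) = 0.845088
Bracket: 1 - 0.845088 = 0.154912
PV = $550.00 * 0.154912 / 0.0878 = $970.41

$970.41


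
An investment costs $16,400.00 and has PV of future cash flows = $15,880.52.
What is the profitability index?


Formula: PI = PV(cash flows) / initial investment
Substituting: PI = $15,880.52 / $16,400.00
PI = 0.9683

0.9683


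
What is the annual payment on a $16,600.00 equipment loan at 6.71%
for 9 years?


Formula: PMT = PV * r / (1 - (1+r)^(-n))
Denominator: 1 - (1 + 0.0671)^(-9) = 0.442617
Numerator: $16,600.00 * 0.0671 = 1113.86
PMT = 1113.86 / 0.442617 = $2,516.53

$2,516.53


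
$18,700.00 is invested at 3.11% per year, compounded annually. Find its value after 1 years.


Formula: FV = P * (1 + r)^n
Substituting: FV = $18,700.00 * (1 + 0.0311)^1
Growth factor: (1.0311)^1 = 1.0311
FV = $18,700.00 * 1.0311 = $19,281.57

$19,281.57


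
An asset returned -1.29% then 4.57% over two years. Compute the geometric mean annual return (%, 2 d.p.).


Formula: Geometric mean = ((1+r1)*(1+r2))^(1/2) - 1
Product: (1 + -0.0129) * (1 + 0.0457) = 0.9871 * 1.0457 = 1.03221
Square root: 1.03221^0.5 = 1.015978
Geometric mean = 1.015978 - 1 = 0.015978
As percentage: 1.60%

1.60%


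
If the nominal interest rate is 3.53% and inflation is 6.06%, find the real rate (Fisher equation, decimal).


Formula: (1 + r_real) = (1 + r_nom) / (1 + inflation)
Substituting: (1 + r_real) = 1.0353 / 1.0606
(1 + r_real) = 0.976146
r_real = 0.976146 - 1 = -0.023854

-0.023854


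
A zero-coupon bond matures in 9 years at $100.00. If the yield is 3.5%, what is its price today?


Formula: Price = FV / (1 + r)^n
Substituting: Price = $100.00 / (1 + 0.035)^9
Discount factor: (1.035)^9 = 1.362897
Price = $100.00 / 1.362897 = $73.37

$73.37


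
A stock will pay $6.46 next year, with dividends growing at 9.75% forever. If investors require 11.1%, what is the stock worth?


Formula: P = D1 / (r - g)
Spread: r - g = 0.111 - 0.0975 = 0.0135
Substituting: P = $6.46 / 0.0135
P = $478.52

$478.52


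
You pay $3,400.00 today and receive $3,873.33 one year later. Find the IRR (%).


Formula: IRR = C1/C0 - 1
Substituting: IRR = $3,873.33 / $3,400.00 - 1
Ratio: 1.139215 - 1 = 0.139215
IRR = 13.9215%

13.9215%


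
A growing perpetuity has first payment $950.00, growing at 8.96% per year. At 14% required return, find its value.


Formula: PV = C / (r - g)
Spread: r - g = 0.14 - 0.0896 = 0.0504
Substituting: PV = $950.00 / 0.0504
PV = $18,849.21

$18,849.21


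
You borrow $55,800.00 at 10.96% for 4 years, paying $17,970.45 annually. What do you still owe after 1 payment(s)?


Formula: Balance = PV*(1+r)^k - PMT*((1+r)^k - 1)/r
Growth: (1 + 0.1096)^1 = 1.1096
Accumulated factor: ((1+r)^k - 1)/r = 1.0
Balance = $55,800.00 * 1.1096 - $17,970.45 * 1.0
Balance = $43,945.23

$43,945.23


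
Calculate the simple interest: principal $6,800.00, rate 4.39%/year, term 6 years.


Formula: I = P * r * t
Substituting: I = $6,800.00 * 0.0439 * 6
Step: I = $6,800.00 * 0.2634
I = $1,791.12

$1,791.12


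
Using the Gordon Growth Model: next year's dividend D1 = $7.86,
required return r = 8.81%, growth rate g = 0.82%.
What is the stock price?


Formula: P = D1 / (r - g)
Spread: r - g = 0.0881 - 0.0082 = 0.0799
Substituting: P = $7.86 / 0.0799
P = $98.37

$98.37


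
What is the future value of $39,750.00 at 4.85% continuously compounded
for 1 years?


Formula: FV = P * e^(r*t)
Exponent: r*t = 0.0485 * 1 = 0.0485
e^(0.0485) = 1.049695
FV = $39,750.00 * 1.049695 = $41,725.39

$41,725.39


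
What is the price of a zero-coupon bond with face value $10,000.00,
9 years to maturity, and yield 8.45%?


Formula: Price = FV / (1 + r)^n
Substituting: Price = $10,000.00 / (1 + 0.0845)^9
Discount factor: (1.0845)^9 = 2.075229
Price = $10,000.00 / 2.075229 = $4,818.75

$4,818.75


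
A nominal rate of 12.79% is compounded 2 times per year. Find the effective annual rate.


Formula: EAR = (1 + r/m)^m - 1
Period rate: r/m = 0.1279 / 2 = 0.06395
Compounding: (1 + 0.06395)^2 = 1.13199
EAR = 1.13199 - 1 = 0.13199

0.13199


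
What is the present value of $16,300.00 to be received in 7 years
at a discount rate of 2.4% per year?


Formula: PV = FV / (1 + r)^n
Substituting: PV = $16,300.00 / (1 + 0.024)^7
Discount factor: (1.024)^7 = 1.180592
PV = $16,300.00 / 1.180592 = $13,806.64

$13,806.64


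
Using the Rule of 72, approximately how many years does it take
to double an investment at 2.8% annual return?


Formula: Years ≈ 72 / r
Substituting: Years ≈ 72 / 2.8
Years ≈ 25.7

25.7 years


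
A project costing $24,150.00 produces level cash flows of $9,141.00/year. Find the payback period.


Formula: Payback = investment / annual cash flow
Substituting: Payback = $24,150.00 / $9,141.00
Payback = 2.6419 years

2.6419 years


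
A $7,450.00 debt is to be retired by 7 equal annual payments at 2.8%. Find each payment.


Formula: PMT = PV * r / (1 - (1+r)^(-n))
Denominator: 1 - (1 + 0.028)^(-7) = 0.17577
Numerator: $7,450.00 * 0.028 = 208.6
PMT = 208.6 / 0.17577 = $1,186.78

$1,186.78


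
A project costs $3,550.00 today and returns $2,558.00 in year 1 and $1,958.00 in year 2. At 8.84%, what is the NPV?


Formula: NPV = C0 + C1/(1+r) + C2/(1+r)^2
Discount C1: $2,558.00 / (1 + 0.0884) = $2,350.24
Discount C2: $1,958.00 / (1 + 0.0884)^2 = $1,652.86
NPV = -$3,550.00 + $2,350.24 + $1,652.86 = $453.10

$453.10


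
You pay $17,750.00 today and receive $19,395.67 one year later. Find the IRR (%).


Formula: IRR = C1/C0 - 1
Substituting: IRR = $19,395.67 / $17,750.00 - 1
Ratio: 1.092714 - 1 = 0.092714
IRR = 9.2714%

9.2714%


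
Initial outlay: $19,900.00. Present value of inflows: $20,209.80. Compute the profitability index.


Formula: PI = PV(cash flows) / initial investment
Substituting: PI = $20,209.80 / $19,900.00
PI = 1.0156

1.0156


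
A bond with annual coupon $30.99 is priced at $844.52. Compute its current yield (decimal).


Formula: Current yield = annual coupon / price
Substituting: CY = $30.99 / $844.52
CY = 0.036695

0.036695


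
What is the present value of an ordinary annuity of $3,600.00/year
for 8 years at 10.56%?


Formula: PV = PMT * (1 - (1+r)^(-n)) / r
Discount factor: (1 + 0.1056)^(-8) = 0.447936
Bracket: 1 - 0.447936 = 0.552064
PV = $3,600.00 * 0.552064 / 0.1056 = $18,820.37

$18,820.37


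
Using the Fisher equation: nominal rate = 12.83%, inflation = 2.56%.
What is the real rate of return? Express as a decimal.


Formula: (1 + r_real) = (1 + r_nom) / (1 + inflation)
Substituting: (1 + r_real) = 1.1283 / 1.0256
(1 + r_real) = 1.100137
r_real = 1.100137 - 1 = 0.100137

0.100137


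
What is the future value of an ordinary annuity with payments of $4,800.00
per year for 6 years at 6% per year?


Formula: FV = PMT * ((1+r)^n - 1) / r
Growth factor: (1 + 0.06)^6 = 1.418519
Numerator: 1.418519 - 1 = 0.418519
FV = $4,800.00 * 0.418519 / 0.06 = $33,481.53

$33,481.53


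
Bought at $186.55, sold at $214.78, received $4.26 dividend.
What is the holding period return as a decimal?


Formula: HPR = (P1 - P0 + D) / P0
Gain: $214.78 - $186.55 + $4.26 = $32.49
HPR = $32.49 / $186.55 = 0.1742

0.1742


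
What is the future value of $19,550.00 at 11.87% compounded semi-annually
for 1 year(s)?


Formula: FV = P * (1 + r/m)^(m*t)
Period rate: r/m = 0.1187 / 2 = 0.05935
Total periods: m*t = 2 * 1 = 2
Growth factor: (1 + 0.05935)^2 = 1.122222
FV = $19,550.00 * 1.122222 = $21,939.45

$21,939.45


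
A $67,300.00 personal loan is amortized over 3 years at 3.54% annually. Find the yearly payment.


Formula: PMT = PV * r / (1 - (1+r)^(-n))
Denominator: 1 - (1 + 0.0354)^(-3) = 0.099102
Numerator: $67,300.00 * 0.0354 = 2382.42
PMT = 2382.42 / 0.099102 = $24,040.03

$24,040.03


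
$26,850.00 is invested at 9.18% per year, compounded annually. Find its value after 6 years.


Formula: FV = P * (1 + r)^n
Substituting: FV = $26,850.00 * (1 + 0.0918)^6
Growth factor: (1.0918)^6 = 1.693786
FV = $26,850.00 * 1.693786 = $45,478.15

$45,478.15


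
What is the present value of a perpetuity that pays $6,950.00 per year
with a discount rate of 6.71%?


Formula: PV = C / r
Substituting: PV = $6,950.00 / 0.0671
PV = $103,576.75

$103,576.75


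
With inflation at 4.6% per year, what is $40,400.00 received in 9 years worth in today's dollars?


Formula: Real value = nominal / (1 + inflation)^years
Price level: (1 + 0.046)^9 = 1.498943
Real value = $40,400.00 / 1.498943 = $26,952.32

$26,952.32


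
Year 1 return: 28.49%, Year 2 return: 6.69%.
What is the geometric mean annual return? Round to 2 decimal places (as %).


Formula: Geometric mean = ((1+r1)*(1+r2))^(1/2) - 1
Product: (1 + 0.2849) * (1 + 0.0669) = 1.2849 * 1.0669 = 1.37086
Square root: 1.37086^0.5 = 1.170837
Geometric mean = 1.170837 - 1 = 0.170837
As percentage: 17.08%

17.08%


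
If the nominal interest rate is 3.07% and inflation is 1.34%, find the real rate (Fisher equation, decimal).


Formula: (1 + r_real) = (1 + r_nom) / (1 + inflation)
Substituting: (1 + r_real) = 1.0307 / 1.0134
(1 + r_real) = 1.017071
r_real = 1.017071 - 1 = 0.017071

0.017071


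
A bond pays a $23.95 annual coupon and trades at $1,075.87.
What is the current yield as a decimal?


Formula: Current yield = annual coupon / price
Substituting: CY = $23.95 / $1,075.87
CY = 0.022261

0.022261


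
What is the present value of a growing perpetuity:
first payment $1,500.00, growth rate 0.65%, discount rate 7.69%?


Formula: PV = C / (r - g)
Spread: r - g = 0.0769 - 0.0065 = 0.0704
Substituting: PV = $1,500.00 / 0.0704
PV = $21,306.82

$21,306.82
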